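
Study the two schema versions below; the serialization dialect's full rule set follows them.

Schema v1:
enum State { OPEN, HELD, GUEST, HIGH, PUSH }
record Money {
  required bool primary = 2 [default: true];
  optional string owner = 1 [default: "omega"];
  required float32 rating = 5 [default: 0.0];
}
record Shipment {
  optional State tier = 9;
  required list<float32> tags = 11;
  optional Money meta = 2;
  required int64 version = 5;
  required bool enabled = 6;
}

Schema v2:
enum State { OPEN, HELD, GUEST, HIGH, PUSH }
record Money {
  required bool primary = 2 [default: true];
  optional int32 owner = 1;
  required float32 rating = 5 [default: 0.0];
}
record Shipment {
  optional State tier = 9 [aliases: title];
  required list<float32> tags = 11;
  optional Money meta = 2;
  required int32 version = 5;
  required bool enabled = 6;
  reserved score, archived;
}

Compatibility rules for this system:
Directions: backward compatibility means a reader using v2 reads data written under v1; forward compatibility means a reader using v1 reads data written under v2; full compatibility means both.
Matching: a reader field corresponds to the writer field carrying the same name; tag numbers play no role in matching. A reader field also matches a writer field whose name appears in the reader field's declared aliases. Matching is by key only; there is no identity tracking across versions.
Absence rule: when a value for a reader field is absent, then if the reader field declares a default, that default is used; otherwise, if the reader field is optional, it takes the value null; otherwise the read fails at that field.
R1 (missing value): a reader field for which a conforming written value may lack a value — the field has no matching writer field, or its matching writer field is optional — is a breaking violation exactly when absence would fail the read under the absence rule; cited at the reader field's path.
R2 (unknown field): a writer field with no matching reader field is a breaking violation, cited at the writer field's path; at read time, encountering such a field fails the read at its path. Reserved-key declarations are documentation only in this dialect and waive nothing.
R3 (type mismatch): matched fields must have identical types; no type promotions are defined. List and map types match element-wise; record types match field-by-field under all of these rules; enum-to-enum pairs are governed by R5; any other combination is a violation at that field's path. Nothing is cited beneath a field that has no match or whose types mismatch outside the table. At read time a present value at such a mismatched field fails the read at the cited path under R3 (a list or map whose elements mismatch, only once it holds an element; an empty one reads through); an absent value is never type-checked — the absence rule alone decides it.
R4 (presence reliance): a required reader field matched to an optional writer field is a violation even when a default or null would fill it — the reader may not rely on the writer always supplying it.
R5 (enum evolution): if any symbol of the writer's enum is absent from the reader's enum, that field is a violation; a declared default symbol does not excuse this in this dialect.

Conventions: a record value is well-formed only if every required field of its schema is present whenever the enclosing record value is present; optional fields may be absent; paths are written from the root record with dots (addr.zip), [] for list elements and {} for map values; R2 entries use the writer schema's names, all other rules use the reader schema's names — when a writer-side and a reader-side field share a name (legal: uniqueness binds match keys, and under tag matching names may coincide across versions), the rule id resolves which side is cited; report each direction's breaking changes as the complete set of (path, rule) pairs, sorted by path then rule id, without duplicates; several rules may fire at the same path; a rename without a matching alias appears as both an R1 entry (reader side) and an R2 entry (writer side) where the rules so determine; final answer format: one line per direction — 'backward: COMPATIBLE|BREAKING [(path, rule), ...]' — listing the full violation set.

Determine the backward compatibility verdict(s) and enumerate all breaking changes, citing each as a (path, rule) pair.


backward: BREAKING [(meta.owner, R3), (version, R3)]

each type pair in Shipment: writer, then reader
backward for Shipment (reader v2, writer v1):
  State -> State, writer optional: tier aligns to tier
  list<float32> -> list<float32>, writer required: tags aligns to tags
  Money -> Money, writer optional: meta aligns to meta
  int64 -> int32, writer required: version aligns to version
  bool -> bool, writer required: enabled aligns to enabled
  bool -> bool, writer required: meta.primary aligns to meta.primary
  string -> int32, writer optional: meta.owner aligns to meta.owner
  float32 -> float32, writer required: meta.rating aligns to meta.rating
  violation R3 at meta.owner
  violation R3 at version
  => 2 violation(s): backward is BREAKING for Shipment


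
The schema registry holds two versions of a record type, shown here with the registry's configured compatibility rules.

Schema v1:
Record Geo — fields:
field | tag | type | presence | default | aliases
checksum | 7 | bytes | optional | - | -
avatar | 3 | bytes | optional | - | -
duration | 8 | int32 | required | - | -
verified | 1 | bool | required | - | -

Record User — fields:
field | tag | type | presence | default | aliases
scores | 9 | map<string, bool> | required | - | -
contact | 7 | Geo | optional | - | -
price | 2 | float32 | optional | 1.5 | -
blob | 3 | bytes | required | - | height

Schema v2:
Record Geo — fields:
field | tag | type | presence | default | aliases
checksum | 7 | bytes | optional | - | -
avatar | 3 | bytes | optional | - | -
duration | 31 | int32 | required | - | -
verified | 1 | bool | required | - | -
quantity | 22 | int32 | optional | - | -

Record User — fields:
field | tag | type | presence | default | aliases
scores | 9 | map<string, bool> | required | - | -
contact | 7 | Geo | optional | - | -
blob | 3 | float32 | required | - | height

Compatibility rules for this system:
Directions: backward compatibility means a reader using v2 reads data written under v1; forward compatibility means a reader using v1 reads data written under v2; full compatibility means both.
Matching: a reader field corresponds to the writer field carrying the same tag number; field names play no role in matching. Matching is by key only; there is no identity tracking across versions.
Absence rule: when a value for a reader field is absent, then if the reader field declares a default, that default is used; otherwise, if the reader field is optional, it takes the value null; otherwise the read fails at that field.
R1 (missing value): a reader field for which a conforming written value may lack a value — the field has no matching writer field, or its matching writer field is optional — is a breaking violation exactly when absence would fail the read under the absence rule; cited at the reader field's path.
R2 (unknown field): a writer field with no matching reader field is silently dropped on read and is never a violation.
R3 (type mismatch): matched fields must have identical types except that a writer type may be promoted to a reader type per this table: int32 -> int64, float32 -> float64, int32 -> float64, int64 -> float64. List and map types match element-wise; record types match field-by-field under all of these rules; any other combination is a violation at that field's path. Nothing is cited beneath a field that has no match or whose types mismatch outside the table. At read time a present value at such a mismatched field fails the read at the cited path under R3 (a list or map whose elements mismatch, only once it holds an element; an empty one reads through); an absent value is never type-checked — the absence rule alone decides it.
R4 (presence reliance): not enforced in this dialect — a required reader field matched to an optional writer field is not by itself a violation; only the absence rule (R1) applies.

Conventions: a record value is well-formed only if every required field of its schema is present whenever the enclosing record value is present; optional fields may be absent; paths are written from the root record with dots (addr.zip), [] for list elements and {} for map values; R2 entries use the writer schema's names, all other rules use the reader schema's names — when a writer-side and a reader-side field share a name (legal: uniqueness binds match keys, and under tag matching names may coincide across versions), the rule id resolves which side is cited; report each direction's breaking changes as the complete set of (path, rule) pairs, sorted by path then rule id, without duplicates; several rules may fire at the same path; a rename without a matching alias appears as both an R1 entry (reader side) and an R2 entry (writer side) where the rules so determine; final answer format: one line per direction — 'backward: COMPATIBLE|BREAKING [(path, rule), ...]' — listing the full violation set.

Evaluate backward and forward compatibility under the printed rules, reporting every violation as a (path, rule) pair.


backward: BREAKING [(blob, R3), (contact.duration, R1)]; forward: BREAKING [(blob, R3), (contact.duration, R1)]

in User below, arrows point writer -> reader
backward for User (reader v2, writer v1):
  scores <- scores (map<string, bool> -> map<string, bool>, writer required)
  contact <- contact (Geo -> Geo, writer optional)
  blob <- blob (bytes -> float32, writer required)
  leftover writer field: price
  contact.checksum <- contact.checksum (bytes -> bytes, writer optional)
  contact.avatar <- contact.avatar (bytes -> bytes, writer optional)
  no writer field matches reader contact.duration
  contact.verified <- contact.verified (bool -> bool, writer required)
  no writer field matches reader contact.quantity
  leftover writer field: contact.duration
  rule R3 violated at blob
  rule R1 violated at contact.duration
  => backward verdict for User: BREAKING, 2 violation(s)
forward for User (reader v1, writer v2):
  scores <- scores (map<string, bool> -> map<string, bool>, writer required)
  contact <- contact (Geo -> Geo, writer optional)
  no writer field matches reader price
  blob <- blob (float32 -> bytes, writer required)
  contact.checksum <- contact.checksum (bytes -> bytes, writer optional)
  contact.avatar <- contact.avatar (bytes -> bytes, writer optional)
  no writer field matches reader contact.duration
  contact.verified <- contact.verified (bool -> bool, writer required)
  leftover writer field: contact.duration
  leftover writer field: contact.quantity
  rule R3 violated at blob
  rule R1 violated at contact.duration
  => forward verdict for User: BREAKING, 2 violation(s)


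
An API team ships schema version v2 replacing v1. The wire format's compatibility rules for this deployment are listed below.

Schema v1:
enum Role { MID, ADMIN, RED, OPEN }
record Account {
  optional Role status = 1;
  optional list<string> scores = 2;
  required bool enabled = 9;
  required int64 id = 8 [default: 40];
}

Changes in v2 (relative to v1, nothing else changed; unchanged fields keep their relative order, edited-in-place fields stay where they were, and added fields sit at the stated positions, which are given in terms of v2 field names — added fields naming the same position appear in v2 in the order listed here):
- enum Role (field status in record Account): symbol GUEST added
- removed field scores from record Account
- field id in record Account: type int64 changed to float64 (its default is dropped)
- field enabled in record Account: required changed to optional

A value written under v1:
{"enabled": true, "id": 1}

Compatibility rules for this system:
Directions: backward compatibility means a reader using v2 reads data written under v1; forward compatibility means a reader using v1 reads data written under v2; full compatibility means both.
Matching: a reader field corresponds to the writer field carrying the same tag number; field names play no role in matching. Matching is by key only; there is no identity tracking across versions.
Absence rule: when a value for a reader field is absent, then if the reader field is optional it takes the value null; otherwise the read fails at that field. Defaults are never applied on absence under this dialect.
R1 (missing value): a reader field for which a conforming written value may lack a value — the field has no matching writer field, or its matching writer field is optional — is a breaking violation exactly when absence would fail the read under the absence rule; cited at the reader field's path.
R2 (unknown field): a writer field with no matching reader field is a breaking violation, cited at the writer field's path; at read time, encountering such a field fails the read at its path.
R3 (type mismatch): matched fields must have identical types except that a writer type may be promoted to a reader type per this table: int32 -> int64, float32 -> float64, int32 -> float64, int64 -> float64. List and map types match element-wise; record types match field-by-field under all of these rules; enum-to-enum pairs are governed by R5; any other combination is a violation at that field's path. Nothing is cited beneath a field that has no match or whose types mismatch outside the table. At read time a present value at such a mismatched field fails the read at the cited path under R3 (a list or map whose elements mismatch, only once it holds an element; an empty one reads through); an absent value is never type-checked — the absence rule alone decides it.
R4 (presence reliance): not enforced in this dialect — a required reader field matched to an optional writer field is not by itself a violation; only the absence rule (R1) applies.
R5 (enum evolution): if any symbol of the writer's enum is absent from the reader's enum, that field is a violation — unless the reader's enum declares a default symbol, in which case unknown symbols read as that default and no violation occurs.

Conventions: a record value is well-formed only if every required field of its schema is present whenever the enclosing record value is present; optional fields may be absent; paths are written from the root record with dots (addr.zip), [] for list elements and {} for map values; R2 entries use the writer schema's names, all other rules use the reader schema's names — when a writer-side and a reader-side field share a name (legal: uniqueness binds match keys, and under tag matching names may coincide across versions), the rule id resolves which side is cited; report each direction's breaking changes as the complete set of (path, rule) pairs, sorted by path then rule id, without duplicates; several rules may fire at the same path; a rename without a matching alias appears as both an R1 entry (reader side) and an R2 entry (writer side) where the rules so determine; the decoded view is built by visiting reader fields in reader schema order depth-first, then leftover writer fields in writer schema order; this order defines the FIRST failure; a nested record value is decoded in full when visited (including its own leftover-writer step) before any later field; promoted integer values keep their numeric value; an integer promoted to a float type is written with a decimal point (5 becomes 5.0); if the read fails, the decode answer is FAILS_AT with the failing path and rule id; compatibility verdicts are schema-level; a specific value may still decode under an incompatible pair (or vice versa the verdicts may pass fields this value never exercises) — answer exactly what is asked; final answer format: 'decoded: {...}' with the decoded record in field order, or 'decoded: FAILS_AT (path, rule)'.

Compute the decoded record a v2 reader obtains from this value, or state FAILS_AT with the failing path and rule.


decoded: {"status": null, "enabled": true, "id": 1.0}

the writer's type comes first in each Account pair
decoding the Account value with the v2 reader:
  status := null (absent, optional -> null)
  enabled := true
  id := 1.0 (int64 -> float64)
  => decoded: {"status": null, "enabled": true, "id": 1.0}
the rest of the Account diff is inert for this question:
  enum Role (field status in record Account): symbol GUEST added -> a verdict-level change on Account — the shown value reads the same
  field id in record Account: type int64 changed to float64 (its default is dropped) -> a verdict-level change on Account — the shown value reads the same
  field enabled in record Account: required changed to optional -> a verdict-level change on Account — the shown value reads the same


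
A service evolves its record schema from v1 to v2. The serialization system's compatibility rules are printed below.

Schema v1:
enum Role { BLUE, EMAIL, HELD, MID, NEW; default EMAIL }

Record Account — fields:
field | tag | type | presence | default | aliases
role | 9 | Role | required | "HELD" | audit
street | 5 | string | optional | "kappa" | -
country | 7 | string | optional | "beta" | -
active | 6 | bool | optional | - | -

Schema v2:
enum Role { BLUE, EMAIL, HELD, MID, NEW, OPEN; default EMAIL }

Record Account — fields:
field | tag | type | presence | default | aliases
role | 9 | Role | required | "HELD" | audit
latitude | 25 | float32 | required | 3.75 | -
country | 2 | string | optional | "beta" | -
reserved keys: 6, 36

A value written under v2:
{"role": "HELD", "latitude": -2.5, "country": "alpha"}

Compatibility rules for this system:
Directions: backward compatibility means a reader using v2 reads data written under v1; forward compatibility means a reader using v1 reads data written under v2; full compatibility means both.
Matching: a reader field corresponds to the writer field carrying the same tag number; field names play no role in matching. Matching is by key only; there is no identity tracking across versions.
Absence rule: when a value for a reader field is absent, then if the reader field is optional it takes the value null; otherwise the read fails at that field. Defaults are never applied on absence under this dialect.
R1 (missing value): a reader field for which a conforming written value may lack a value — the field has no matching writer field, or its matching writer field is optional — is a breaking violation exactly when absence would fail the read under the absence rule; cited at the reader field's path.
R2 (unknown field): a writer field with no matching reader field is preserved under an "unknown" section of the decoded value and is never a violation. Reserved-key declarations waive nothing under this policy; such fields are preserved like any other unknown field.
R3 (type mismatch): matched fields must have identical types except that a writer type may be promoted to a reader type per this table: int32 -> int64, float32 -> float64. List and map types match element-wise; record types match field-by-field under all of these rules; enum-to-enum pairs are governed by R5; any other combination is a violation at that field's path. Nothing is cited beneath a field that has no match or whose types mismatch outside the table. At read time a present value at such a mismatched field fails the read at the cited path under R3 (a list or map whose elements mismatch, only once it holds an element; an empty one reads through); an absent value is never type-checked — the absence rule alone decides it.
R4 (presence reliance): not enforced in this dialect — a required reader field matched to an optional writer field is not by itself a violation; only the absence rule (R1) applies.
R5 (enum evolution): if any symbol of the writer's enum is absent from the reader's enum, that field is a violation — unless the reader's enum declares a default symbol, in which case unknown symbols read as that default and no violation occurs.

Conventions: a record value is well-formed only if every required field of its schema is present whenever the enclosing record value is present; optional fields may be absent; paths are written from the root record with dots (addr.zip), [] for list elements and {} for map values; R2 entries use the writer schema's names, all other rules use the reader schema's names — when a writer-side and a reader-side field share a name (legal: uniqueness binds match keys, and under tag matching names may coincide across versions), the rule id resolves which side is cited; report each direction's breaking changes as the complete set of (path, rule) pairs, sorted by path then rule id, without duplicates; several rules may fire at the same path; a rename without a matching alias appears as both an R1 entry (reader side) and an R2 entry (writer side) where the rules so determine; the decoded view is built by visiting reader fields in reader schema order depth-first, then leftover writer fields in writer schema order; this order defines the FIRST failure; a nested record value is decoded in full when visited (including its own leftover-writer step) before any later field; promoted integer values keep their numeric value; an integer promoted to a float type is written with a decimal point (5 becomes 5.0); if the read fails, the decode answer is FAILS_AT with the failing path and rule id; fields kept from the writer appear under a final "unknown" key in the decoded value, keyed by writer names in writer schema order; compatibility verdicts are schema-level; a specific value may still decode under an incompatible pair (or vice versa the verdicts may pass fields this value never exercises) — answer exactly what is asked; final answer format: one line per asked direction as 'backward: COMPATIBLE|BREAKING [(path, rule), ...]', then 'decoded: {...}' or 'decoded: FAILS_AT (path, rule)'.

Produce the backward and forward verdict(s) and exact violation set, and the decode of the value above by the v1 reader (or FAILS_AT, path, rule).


backward: BREAKING [(latitude, R1)]; forward: COMPATIBLE []; decoded: {"role": "HELD", "street": null, "country": null, "active": null, "unknown": {"latitude": -2.5, "country": "alpha"}}

in Account below, arrows point writer -> reader
checking backward for Account: reader v2 against writer v1:
  role <- role (Role -> Role, writer required)
  latitude has no writer counterpart
  country has no writer counterpart
  writer street: unknown to reader
  writer country: unknown to reader
  writer active: unknown to reader
  rule R1 violated at latitude
  backward on Account therefore BREAKING (1)
checking forward for Account: reader v1 against writer v2:
  role <- role (Role -> Role, writer required)
  street has no writer counterpart
  country has no writer counterpart
  active has no writer counterpart
  writer latitude: unknown to reader
  writer country: unknown to reader
  => forward: COMPATIBLE
decoding the Account value with the v1 reader:
  role := "HELD"
  street := null (absent, optional -> null)
  country := null (absent, optional -> null)
  active := null (absent, optional -> null)
  writer latitude: kept under "unknown"
  writer country: kept under "unknown"
  => decoded: {"role": "HELD", "street": null, "country": null, "active": null, "unknown": {"latitude": -2.5, "country": "alpha"}}


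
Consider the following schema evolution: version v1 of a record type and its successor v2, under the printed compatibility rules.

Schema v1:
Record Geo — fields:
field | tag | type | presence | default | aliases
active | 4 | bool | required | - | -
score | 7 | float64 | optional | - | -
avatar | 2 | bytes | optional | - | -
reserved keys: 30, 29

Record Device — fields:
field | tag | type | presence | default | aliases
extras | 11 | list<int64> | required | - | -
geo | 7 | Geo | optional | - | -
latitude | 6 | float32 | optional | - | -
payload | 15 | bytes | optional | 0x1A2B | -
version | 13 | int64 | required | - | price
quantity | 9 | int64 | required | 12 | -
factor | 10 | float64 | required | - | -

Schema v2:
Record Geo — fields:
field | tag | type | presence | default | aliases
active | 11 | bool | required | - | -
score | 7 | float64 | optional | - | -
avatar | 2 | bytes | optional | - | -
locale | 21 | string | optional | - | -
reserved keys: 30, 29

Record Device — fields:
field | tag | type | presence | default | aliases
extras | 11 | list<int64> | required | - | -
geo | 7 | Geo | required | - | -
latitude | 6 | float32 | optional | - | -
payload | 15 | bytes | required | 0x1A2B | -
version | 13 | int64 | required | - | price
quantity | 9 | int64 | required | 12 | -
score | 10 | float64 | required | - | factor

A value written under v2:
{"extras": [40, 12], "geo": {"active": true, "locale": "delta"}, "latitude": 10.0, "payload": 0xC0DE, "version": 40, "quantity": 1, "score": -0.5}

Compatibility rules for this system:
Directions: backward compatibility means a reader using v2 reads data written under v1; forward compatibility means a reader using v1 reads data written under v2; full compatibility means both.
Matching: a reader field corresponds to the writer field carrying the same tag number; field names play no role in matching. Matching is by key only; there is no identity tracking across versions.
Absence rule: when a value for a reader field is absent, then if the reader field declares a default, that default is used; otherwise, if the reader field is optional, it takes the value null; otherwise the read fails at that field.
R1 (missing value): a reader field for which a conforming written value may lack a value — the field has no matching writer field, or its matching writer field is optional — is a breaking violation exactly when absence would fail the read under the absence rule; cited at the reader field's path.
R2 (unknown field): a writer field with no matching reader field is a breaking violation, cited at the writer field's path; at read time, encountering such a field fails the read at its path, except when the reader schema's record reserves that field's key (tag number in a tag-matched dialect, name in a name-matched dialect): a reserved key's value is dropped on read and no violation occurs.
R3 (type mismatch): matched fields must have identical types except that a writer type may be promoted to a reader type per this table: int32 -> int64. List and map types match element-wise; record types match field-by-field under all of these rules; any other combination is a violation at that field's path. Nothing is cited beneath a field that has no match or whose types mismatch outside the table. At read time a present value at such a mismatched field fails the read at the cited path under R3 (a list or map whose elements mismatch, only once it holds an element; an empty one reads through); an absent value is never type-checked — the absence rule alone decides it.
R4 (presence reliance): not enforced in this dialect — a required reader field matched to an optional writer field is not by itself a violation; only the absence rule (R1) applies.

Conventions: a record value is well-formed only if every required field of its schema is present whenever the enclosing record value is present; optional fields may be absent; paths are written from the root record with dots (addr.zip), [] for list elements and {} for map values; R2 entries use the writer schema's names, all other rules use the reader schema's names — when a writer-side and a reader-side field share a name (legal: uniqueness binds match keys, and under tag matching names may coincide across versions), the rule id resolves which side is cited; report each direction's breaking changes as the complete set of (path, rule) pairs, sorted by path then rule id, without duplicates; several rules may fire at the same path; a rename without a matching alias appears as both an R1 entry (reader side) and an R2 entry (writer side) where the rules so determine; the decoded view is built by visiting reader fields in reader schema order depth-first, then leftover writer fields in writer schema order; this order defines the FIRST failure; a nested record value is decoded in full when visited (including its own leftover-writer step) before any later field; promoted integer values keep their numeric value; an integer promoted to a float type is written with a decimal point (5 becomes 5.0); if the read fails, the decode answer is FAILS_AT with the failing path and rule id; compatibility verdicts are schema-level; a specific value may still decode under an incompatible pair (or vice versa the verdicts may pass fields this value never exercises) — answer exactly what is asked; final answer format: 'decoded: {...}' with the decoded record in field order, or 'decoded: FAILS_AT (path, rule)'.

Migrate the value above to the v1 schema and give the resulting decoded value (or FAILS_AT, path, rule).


the writer's type comes first in each Device pair
decode walk for Device under reader schema v1:
  extras := [40, 12]
  read fails at geo.active under R1 (no fill)
  => FAILS_AT (geo.active, R1)
the rest of the Device diff is inert for this question:
  added field locale to record Geo: optional string, tag 21 (in v2 it sits last) -> a verdict-level change on Device — the shown value reads the same
  field payload in record Device: optional changed to required -> fires no rule on Device under this dialect and leaves the result unchanged
  renamed field factor to score in record Device (alias factor declared on the renamed field) -> fires no rule on Device under this dialect and leaves the result unchanged

decoded: FAILS_AT (geo.active, R1)


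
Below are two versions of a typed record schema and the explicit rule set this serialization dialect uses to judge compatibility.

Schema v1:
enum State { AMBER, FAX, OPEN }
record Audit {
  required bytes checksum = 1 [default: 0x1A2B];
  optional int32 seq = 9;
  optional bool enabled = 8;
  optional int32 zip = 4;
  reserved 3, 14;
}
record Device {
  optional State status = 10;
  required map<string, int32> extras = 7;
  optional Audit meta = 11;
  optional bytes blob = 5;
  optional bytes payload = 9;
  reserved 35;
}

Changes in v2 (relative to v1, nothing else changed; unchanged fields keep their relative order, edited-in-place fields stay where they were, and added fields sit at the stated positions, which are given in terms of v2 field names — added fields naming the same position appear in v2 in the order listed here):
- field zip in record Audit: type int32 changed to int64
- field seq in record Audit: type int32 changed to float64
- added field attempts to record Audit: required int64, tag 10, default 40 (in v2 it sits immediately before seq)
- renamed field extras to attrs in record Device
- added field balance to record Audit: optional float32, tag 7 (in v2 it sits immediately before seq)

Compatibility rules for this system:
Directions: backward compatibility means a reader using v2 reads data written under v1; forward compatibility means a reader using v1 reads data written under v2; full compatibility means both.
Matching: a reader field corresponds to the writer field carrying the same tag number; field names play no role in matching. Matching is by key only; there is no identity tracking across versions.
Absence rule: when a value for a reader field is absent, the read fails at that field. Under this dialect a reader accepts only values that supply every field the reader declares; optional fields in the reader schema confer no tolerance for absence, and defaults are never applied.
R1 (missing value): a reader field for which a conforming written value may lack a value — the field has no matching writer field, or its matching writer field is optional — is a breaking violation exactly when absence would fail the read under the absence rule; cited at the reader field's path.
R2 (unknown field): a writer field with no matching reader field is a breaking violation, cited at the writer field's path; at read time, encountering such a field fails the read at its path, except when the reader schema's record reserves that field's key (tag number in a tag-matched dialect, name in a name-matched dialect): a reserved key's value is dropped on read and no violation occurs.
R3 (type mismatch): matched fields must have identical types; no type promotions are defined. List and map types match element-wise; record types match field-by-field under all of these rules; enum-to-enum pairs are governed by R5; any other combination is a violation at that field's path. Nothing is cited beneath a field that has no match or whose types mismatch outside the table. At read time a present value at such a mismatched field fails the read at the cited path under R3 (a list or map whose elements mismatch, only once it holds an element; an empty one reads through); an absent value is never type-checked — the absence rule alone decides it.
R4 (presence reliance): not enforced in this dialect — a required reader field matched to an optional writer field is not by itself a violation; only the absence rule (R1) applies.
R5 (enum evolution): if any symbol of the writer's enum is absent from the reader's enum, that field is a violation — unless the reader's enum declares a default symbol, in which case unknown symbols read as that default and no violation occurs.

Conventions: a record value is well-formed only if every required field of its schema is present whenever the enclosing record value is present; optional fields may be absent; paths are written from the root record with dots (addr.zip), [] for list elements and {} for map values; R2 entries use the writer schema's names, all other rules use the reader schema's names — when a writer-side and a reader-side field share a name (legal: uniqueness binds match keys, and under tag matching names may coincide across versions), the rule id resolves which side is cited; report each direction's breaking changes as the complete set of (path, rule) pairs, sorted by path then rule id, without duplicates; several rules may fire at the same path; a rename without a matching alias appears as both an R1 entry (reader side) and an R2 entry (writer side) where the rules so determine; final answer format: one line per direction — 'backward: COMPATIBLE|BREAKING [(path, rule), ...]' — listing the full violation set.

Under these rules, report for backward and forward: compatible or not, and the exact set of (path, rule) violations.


backward: BREAKING [(blob, R1), (meta, R1), (meta.attempts, R1), (meta.balance, R1), (meta.enabled, R1), (meta.seq, R1), (meta.seq, R3), (meta.zip, R1), (meta.zip, R3), (payload, R1), (status, R1)]; forward: BREAKING [(blob, R1), (meta, R1), (meta.attempts, R2), (meta.balance, R2), (meta.enabled, R1), (meta.seq, R1), (meta.seq, R3), (meta.zip, R1), (meta.zip, R3), (payload, R1), (status, R1)]

arrows below run writer -> reader for Device
backward analysis of Device with v2 as reader and v1 as writer:
  status: State -> State, writer optional; from status
  attrs: map<string, int32> -> map<string, int32>, writer required; from extras
  meta: Audit -> Audit, writer optional; from meta
  blob: bytes -> bytes, writer optional; from blob
  payload: bytes -> bytes, writer optional; from payload
  meta.checksum: bytes -> bytes, writer required; from meta.checksum
  meta.attempts: no writer-side match
  meta.balance: no writer-side match
  meta.seq: int32 -> float64, writer optional; from meta.seq
  meta.enabled: bool -> bool, writer optional; from meta.enabled
  meta.zip: int32 -> int64, writer optional; from meta.zip
  violation R1 at blob
  violation R1 at meta
  violation R1 at meta.attempts
  violation R1 at meta.balance
  violation R1 at meta.enabled
  violation R1 at meta.seq
  violation R3 at meta.seq
  violation R1 at meta.zip
  violation R3 at meta.zip
  violation R1 at payload
  violation R1 at status
  => backward verdict for Device: BREAKING, 11 violation(s)
forward analysis of Device with v1 as reader and v2 as writer:
  status: State -> State, writer optional; from status
  extras: map<string, int32> -> map<string, int32>, writer required; from attrs
  meta: Audit -> Audit, writer optional; from meta
  blob: bytes -> bytes, writer optional; from blob
  payload: bytes -> bytes, writer optional; from payload
  meta.checksum: bytes -> bytes, writer required; from meta.checksum
  meta.seq: float64 -> int32, writer optional; from meta.seq
  meta.enabled: bool -> bool, writer optional; from meta.enabled
  meta.zip: int64 -> int32, writer optional; from meta.zip
  leftover writer field: meta.attempts
  leftover writer field: meta.balance
  violation R1 at blob
  violation R1 at meta
  violation R2 at meta.attempts
  violation R2 at meta.balance
  violation R1 at meta.enabled
  violation R1 at meta.seq
  violation R3 at meta.seq
  violation R1 at meta.zip
  violation R3 at meta.zip
  violation R1 at payload
  violation R1 at status
  => forward verdict for Device: BREAKING, 11 violation(s)


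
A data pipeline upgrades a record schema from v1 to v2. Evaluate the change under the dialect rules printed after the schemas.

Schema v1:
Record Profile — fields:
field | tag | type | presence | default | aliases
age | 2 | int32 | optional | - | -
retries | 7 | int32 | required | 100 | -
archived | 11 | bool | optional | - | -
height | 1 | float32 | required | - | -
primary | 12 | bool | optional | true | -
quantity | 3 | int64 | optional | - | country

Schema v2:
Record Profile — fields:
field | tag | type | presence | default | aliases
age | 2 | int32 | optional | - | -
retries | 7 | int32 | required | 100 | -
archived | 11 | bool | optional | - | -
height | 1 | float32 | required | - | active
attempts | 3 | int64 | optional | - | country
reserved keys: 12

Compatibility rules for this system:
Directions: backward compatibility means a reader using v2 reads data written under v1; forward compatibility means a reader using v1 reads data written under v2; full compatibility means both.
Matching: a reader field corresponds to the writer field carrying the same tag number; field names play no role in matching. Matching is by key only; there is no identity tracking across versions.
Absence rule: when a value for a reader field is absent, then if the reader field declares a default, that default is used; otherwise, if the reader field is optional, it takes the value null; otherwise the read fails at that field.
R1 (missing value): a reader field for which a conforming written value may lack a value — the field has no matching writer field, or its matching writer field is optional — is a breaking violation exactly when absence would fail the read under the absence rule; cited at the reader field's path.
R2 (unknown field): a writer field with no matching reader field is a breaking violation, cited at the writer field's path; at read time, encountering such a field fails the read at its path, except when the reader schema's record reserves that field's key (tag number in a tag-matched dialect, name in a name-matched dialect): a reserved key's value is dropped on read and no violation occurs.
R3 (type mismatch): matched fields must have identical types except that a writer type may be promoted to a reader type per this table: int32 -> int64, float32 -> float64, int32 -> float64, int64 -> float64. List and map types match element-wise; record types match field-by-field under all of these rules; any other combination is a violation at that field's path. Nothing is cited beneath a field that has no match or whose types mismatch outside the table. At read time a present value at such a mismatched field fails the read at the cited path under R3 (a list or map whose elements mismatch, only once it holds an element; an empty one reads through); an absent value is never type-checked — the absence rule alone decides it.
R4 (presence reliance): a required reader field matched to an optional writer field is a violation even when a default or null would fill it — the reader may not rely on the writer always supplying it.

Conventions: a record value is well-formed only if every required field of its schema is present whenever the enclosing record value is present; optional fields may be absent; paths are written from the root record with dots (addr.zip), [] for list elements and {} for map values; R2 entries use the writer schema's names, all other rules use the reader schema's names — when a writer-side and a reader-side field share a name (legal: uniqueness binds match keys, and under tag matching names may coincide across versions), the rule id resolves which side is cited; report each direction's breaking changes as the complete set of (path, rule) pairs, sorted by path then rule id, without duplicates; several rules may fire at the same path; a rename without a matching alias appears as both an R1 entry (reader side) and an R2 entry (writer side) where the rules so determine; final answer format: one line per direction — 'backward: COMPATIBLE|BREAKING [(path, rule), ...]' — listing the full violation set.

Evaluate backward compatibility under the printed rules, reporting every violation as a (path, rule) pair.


backward: COMPATIBLE []

arrows below run writer -> reader for Profile
backward analysis of Profile with v2 as reader and v1 as writer:
  writer optional, int32 -> int32: reader age maps from writer age
  writer required, int32 -> int32: reader retries maps from writer retries
  writer optional, bool -> bool: reader archived maps from writer archived
  writer required, float32 -> float32: reader height maps from writer height
  writer optional, int64 -> int64: reader attempts maps from writer quantity
  leftover writer field: primary
  => backward verdict for Profile: COMPATIBLE, no violations
checking off the Profile differences that do not matter here:
  removed field primary from record Profile (its key 12 joins the reserved list) -> fires no rule on Profile, leaving the asked answer as it is
  renamed field quantity to attempts in record Profile -> fires no rule on Profile, leaving the asked answer as it is
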